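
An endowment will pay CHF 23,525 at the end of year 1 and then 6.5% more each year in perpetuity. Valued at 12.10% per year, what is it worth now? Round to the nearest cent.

CHF 420,089.29

PV = PMT / (i − g) = 23525 / (0.121 − 0.065) = 23525 / 0.056000 = 420,089.2857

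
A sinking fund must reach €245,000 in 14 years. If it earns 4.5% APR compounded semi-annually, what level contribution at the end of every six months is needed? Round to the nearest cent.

i = 0.045/2 = 0.0225 per half-year; n = 14·2 = 28.
FV-annuity factor = 38.424222; PMT = 245000 / 38.424222 = 6,376.1864

€6,376.19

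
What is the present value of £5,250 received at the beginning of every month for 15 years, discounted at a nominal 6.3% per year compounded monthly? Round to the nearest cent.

£613,562.82

i = 0.063/12 = 0.00525 per month; n = 15·12 = 180.
Annuity factor a(180|0.00525) × (1+i) = 116.869108; PV = 5250 × 116.869108 = 613,562.8154
(Beginning-of-period payments → annuity-due factor ×(1+i).)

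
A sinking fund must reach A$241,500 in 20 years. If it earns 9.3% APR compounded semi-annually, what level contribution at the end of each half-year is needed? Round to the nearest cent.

A$2,176.38

Periodic rate i = 0.093/2 = 0.0465; n = 20 × 2 = 40 periods.
FV-annuity factor = 110.964263; PMT = 241500 / 110.964263 = 2,176.3764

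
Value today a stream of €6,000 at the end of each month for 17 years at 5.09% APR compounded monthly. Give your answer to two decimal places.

€818,032.81

With 12 periods per year: i = 0.00424167, n = 204.
Annuity factor a(204|0.00424167) = 136.338802; PV = 6000 × 136.338802 = 818,032.8124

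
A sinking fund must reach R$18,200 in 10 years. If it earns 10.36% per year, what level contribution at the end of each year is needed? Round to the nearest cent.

PMT = 18200 / ( [(1+0.1036)^10 − 1] / 0.1036 ) = 18200 / 16.215151 = 1,122.4070

R$1,122.41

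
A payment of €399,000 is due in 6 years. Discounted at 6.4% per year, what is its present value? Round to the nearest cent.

€274,993.94

PV = 399,000 / (1 + 0.064)^6 = 399,000 / 1.450941 = 274,993.9428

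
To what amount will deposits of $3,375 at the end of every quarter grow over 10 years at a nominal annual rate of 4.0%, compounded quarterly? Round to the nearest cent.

$164,991.51

i = 0.04/4 = 0.01 per quarter; n = 10·4 = 40.
Accumulation factor s(40|0.01) = 48.886373; FV = 3375 × 48.886373 = 164,991.5101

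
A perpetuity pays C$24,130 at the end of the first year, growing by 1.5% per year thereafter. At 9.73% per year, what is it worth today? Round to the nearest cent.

PV = D₁/(r − g) = 24130/(0.0973 − 0.015) = 293,195.6258

C$293,195.63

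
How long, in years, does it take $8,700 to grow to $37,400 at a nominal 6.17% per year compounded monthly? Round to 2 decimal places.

23.70 years

Periodic rate i = 0.0617/12 = 0.00514167.
(1+i)^n = 37400/8700 = 4.29885, so n = ln 4.29885 / ln 1.00514 = 284.3618 months
= 284.3618/12 years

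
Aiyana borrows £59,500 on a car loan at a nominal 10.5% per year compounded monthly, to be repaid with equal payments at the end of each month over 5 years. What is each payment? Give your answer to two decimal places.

£1,278.89

With 12 periods per year: i = 0.00875, n = 60.
Annuity-PV factor = 46.524827; PMT = 59500 / 46.524827 = 1,278.8871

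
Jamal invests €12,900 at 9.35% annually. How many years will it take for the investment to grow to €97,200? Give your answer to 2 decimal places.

22.59 years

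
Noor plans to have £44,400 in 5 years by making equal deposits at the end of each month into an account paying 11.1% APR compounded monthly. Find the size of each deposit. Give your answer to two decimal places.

£556.88

With 12 periods per year: i = 0.00925, n = 60.
FV-annuity factor = 79.730020; PMT = 44400 / 79.730020 = 556.8793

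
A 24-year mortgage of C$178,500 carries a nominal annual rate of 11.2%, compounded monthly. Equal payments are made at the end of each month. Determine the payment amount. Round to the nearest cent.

i = 0.112/12 = 0.00933333 per month; n = 24·12 = 288.
Annuity-PV factor = 99.763920; PMT = 178500 / 99.763920 = 1,789.2240

C$1,789.22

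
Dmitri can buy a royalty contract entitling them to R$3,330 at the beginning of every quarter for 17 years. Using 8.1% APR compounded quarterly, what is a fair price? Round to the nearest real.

R$124,853

Periodic rate i = 0.081/4 = 0.02025; n = 17 × 4 = 68 periods.
PV = 3330 × [1 − (1+0.02025)^(−68)] / 0.02025 × (1+i) = 3330 × 37.493321 = 124,852.7582
Payments are at the start of each period, so multiply by (1+i).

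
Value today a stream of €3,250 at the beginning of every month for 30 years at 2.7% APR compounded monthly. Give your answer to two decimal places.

€803,089.64

With 12 periods per year: i = 0.00225, n = 360.
Annuity factor a(360|0.00225) × (1+i) = 247.104506; PV = 3250 × 247.104506 = 803,089.6436
(Beginning-of-period payments → annuity-due factor ×(1+i).)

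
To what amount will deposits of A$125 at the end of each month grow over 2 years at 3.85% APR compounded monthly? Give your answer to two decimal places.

A$3,113.34

With 12 periods per year: i = 0.00320833, n = 24.
FV = 125 × [(1+0.00320833)^24 − 1] / 0.00320833 = 125 × 24.906689 = 3,113.3362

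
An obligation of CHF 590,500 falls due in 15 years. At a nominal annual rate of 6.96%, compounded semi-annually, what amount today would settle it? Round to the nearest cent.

CHF 211,605.67

With 2 periods per year: i = 0.0348, n = 30.
Discount factor = (1+0.0348)^(−30) = 0.358350; PV = 590,500 × 0.358350 = 211,605.6701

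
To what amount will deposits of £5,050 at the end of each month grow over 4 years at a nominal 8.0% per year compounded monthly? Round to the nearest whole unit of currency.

Periodic rate i = 0.08/12 = 0.00666667; n = 4 × 12 = 48 periods.
FV = PMT · [(1+i)^n − 1] / i = 5050 · 56.349915 = 284,567.0711

£284,567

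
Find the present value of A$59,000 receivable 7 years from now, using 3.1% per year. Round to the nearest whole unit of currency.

A$47,648

PV = FV·(1+i)^(−n) = 59,000 × 0.807587 = 47,647.6356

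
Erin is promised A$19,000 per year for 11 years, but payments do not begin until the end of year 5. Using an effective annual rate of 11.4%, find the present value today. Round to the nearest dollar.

Value one period before first payment (t=4): 19000 × [1 − (1+0.114)^(−11)] / 0.114 = 19000 × 6.096719 = 115,837.6567
PV₀ = 115,837.6567 / (1+0.114)^4 = 115,837.6567 / 1.540071 = 75,215.7864

A$75,216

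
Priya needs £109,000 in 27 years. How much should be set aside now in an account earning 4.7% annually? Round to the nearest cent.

£31,540.32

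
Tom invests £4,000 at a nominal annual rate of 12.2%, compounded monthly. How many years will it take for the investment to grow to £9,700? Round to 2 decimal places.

Periodic rate i = 0.122/12 = 0.0101667.
(1+i)^n = 9700/4000 = 2.42500, so n = ln 2.42500 / ln 1.01017 = 87.5731 months
= 87.5731/12 years

7.30 years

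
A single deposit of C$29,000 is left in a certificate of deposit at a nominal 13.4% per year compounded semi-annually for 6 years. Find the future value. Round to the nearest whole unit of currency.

i = 0.134/2 = 0.067 per half-year; n = 6·2 = 12.
29,000 × (1+0.067)^12 = 29,000 × 2.177575 = 63,149.6621

C$63,150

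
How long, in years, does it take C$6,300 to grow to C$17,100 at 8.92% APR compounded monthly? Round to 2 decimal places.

Periodic rate i = 0.0892/12 = 0.00743333.
(1+i)^n = 17100/6300 = 2.71429, so n = ln 2.71429 / ln 1.00743 = 134.8299 months
= 134.8299/12 years

11.24 years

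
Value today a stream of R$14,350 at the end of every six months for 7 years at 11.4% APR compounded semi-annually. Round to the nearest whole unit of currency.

R$135,896

With 2 periods per year: i = 0.057, n = 14.
PV = PMT · [1 − (1+i)^(−n)] / i = 14350 · 9.470109 = 135,896.0669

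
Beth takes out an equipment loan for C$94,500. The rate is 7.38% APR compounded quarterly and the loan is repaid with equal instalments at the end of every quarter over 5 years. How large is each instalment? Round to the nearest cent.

With 4 periods per year: i = 0.01845, n = 20.
Annuity-PV factor = 16.598678; PMT = 94500 / 16.598678 = 5,693.2246

C$5,693.22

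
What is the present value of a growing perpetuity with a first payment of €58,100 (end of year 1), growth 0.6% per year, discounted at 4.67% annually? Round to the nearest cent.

€1,427,518.43

PV = D₁/(r − g) = 58100/(0.0467 − 0.006) = 1,427,518.4275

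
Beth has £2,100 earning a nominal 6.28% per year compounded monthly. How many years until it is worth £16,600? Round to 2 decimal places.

Periodic rate i = 0.0628/12 = 0.00523333.
(1+i)^n = 16600/2100 = 7.90476, so n = ln 7.90476 / ln 1.00523 = 396.0899 months
= 396.0899/12 years

33.01 years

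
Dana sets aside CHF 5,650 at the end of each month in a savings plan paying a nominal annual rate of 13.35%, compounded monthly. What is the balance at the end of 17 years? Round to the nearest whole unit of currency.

With 12 periods per year: i = 0.011125, n = 204.
FV = 5650 × [(1+0.011125)^204 − 1] / 0.011125 = 5650 × 768.906473 = 4,344,321.5723

CHF 4,344,322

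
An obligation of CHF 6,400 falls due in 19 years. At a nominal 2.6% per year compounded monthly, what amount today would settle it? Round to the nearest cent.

CHF 3,907.24

With 12 periods per year: i = 0.00216667, n = 228.
PV = FV·(1+i)^(−n) = 6,400 × 0.610507 = 3,907.2445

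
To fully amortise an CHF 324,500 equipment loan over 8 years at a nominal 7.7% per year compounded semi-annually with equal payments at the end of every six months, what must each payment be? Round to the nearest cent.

CHF 27,541.32

With 2 periods per year: i = 0.0385, n = 16.
Annuity-PV factor = 11.782299; PMT = 324500 / 11.782299 = 27,541.3150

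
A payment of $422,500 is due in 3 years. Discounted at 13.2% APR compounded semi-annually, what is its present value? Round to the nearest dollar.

Periodic rate i = 0.132/2 = 0.066; n = 3 × 2 = 6 periods.
PV = FV·(1+i)^(−n) = 422,500 × 0.681486 = 287,927.7246

$287,928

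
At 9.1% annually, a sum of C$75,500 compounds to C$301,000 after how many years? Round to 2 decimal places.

(1+i)^n = 301000/75500 = 3.98675, so n = ln 3.98675 / ln 1.091 = 15.8790 years

15.88 years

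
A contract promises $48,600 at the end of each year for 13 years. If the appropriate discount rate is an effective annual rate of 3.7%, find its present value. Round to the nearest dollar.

$494,463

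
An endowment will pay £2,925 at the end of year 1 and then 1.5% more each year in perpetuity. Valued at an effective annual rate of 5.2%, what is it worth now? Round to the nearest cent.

PV = PMT / (i − g) = 2925 / (0.052 − 0.015) = 2925 / 0.037000 = 79,054.0541

£79,054.05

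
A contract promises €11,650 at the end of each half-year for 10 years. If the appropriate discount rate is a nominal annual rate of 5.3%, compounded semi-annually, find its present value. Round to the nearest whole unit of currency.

Periodic rate i = 0.053/2 = 0.0265; n = 10 × 2 = 20 periods.
Annuity factor a(20|0.0265) = 15.370532; PV = 11650 × 15.370532 = 179,066.7022

€179,067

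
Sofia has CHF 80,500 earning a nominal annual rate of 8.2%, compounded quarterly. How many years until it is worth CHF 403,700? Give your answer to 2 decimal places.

19.86 years

Periodic rate i = 0.082/4 = 0.0205.
(1+i)^n = 403700/80500 = 5.01491, so n = ln 5.01491 / ln 1.0205 = 79.4579 quarters
= 79.4579/4 years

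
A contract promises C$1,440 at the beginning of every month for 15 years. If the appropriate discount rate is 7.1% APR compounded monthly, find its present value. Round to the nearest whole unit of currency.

C$160,159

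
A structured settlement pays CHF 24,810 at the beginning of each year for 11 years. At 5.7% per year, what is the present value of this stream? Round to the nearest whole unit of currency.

CHF 210,037

Annuity factor a(11|0.057) × (1+i) = 8.465838; PV = 24810 × 8.465838 = 210,037.4498
Payments are at the start of each period, so multiply by (1+i).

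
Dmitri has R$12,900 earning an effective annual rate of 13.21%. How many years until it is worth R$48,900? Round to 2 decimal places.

(1+i)^n = 48900/12900 = 3.79070, so n = ln 3.79070 / ln 1.1321 = 10.7399 years

10.74 years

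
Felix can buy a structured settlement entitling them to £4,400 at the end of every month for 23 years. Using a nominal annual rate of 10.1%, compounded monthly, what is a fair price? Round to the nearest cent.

With 12 periods per year: i = 0.00841667, n = 276.
PV = 4400 × [1 − (1+0.00841667)^(−276)] / 0.00841667 = 4400 × 107.057067 = 471,051.0956

£471,051.10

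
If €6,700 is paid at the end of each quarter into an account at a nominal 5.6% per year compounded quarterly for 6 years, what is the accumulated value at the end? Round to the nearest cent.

€189,553.52

i = 0.056/4 = 0.014 per quarter; n = 6·4 = 24.
FV = 6700 × [(1+0.014)^24 − 1] / 0.014 = 6700 × 28.291570 = 189,553.5167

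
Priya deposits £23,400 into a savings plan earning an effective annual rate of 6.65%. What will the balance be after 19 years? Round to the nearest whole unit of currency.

£79,519

23,400 × (1+0.0665)^19 = 23,400 × 3.398258 = 79,519.2350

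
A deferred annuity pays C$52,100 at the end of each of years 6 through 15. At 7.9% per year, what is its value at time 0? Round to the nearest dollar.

C$240,115

PV at t=5 (ordinary 10-year annuity): 52100 × a(10|0.079) = 52100 × 6.740453 = 351,177.5841
Discount back 5 years: 351,177.5841 × (1+0.079)^(−5) = 351,177.5841 × 0.683743 = 240,115.1504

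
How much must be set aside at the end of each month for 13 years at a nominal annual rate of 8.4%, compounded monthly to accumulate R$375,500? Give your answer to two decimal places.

R$1,335.00

With 12 periods per year: i = 0.007, n = 156.
PMT = 375500 / ( [(1+0.007)^156 − 1] / 0.007 ) = 375500 / 281.273222 = 1,335.0009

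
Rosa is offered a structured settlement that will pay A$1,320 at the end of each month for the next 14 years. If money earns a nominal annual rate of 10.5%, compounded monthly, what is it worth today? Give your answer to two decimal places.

A$115,948.75

i = 0.105/12 = 0.00875 per month; n = 14·12 = 168.
Annuity factor a(168|0.00875) = 87.839962; PV = 1320 × 87.839962 = 115,948.7496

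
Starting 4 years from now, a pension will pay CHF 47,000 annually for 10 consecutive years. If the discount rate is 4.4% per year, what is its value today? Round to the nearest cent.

CHF 328,443.02

PV at t=3 (ordinary 10-year annuity): 47000 × a(10|0.044) = 47000 × 7.951768 = 373,733.0774
PV₀ = 373,733.0774 / (1+0.044)^3 = 373,733.0774 / 1.137893 = 328,443.0231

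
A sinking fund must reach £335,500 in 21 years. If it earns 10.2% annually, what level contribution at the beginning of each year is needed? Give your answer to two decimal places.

£4,643.17

FV-annuity factor × (1+i) = 72.256649; PMT = 335500 / 72.256649 = 4,643.1713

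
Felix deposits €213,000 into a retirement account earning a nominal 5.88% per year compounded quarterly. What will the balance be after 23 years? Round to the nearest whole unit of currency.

€815,538

Periodic rate i = 0.0588/4 = 0.0147; n = 23 × 4 = 92 periods.
FV = PV·(1+i)^n = 213,000 × 3.828818 = 815,538.2931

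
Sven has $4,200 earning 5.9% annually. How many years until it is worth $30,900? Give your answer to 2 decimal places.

n = ln(30900/4200) / ln(1+0.059) = ln(7.35714) / 0.057325 = 34.8132 years

34.81 years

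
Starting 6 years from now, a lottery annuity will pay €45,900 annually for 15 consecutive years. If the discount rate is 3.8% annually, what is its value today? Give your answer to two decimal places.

PV at t=5 (ordinary 15-year annuity): 45900 × a(15|0.038) = 45900 × 11.275503 = 517,545.5999
PV₀ = 517,545.5999 / (1+0.038)^5 = 517,545.5999 / 1.204999 = 429,498.6994

€429,498.70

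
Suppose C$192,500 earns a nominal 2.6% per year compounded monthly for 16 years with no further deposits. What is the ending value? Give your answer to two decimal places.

C$291,676.74

Periodic rate i = 0.026/12 = 0.00216667; n = 16 × 12 = 192 periods.
FV = 192,500 × (1 + 0.00216667)^192 = 291,676.7408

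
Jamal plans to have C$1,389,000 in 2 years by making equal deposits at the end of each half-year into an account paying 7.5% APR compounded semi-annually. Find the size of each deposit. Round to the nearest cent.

With 2 periods per year: i = 0.0375, n = 4.
PMT = 1.389e+06 / ( [(1+0.0375)^4 − 1] / 0.0375 ) = 1.389e+06 / 4.230678 = 328,316.1912

C$328,316.19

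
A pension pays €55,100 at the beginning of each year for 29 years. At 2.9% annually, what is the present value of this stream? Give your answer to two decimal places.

Annuity factor a(29|0.029) × (1+i) = 19.995608; PV = 55100 × 19.995608 = 1,101,758.0271
(Beginning-of-period payments → annuity-due factor ×(1+i).)

€1,101,758.03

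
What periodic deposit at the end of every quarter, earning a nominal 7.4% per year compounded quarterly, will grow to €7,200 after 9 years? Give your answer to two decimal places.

€142.52

Periodic rate i = 0.074/4 = 0.0185; n = 9 × 4 = 36 periods.
FV-annuity factor = 50.520368; PMT = 7200 / 50.520368 = 142.5168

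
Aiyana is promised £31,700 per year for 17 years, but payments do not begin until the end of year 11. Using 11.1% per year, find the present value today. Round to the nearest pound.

PV at t=10 (ordinary 17-year annuity): 31700 × a(17|0.111) = 31700 × 7.504004 = 237,876.9187
PV₀ = 237,876.9187 / (1+0.111)^10 = 237,876.9187 / 2.865105 = 83,025.5411

£83,026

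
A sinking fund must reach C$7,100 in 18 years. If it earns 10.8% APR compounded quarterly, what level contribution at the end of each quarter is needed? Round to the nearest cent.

C$33.00

i = 0.108/4 = 0.027 per quarter; n = 18·4 = 72.
PMT = 7100 / ( [(1+0.027)^72 − 1] / 0.027 ) = 7100 / 215.141531 = 33.0015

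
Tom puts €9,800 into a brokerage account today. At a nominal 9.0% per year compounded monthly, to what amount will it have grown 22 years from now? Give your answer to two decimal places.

With 12 periods per year: i = 0.0075, n = 264.
FV = PV·(1+i)^n = 9,800 × 7.189430 = 70,456.4158

€70,456.42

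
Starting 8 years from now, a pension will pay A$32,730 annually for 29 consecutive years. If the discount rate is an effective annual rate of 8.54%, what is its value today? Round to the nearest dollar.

Value one period before first payment (t=7): 32730 × [1 − (1+0.0854)^(−29)] / 0.0854 = 32730 × 10.622081 = 347,660.7252
Discount back 7 years: 347,660.7252 × (1+0.0854)^(−7) = 347,660.7252 × 0.563471 = 195,896.6057

A$195,897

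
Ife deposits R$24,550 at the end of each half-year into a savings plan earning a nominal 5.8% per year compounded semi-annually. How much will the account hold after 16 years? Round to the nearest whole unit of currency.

R$1,266,672

i = 0.058/2 = 0.029 per half-year; n = 16·2 = 32.
Accumulation factor s(32|0.029) = 51.595603; FV = 24550 × 51.595603 = 1,266,672.0647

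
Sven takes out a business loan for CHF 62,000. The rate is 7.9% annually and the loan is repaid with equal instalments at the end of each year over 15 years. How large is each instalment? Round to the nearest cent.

CHF 7,199.26

PMT = 62000 / ( [1 − (1+0.079)^(−15)] / 0.079 ) = 62000 / 8.611992 = 7,199.2639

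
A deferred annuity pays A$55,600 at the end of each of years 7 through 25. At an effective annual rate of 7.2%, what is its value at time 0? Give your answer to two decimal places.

A$373,039.50

PV at t=6 (ordinary 19-year annuity): 55600 × a(19|0.072) = 55600 × 10.182367 = 566,139.5992
PV₀ = 566,139.5992 / (1+0.072)^6 = 566,139.5992 / 1.517640 = 373,039.5006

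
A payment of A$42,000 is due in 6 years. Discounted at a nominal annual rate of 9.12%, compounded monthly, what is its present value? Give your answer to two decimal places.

Periodic rate i = 0.0912/12 = 0.0076; n = 6 × 12 = 72 periods.
PV = FV·(1+i)^(−n) = 42,000 × 0.579766 = 24,350.1620

A$24,350.16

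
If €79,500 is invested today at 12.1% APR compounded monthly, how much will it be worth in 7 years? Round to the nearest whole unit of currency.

€184,660

With 12 periods per year: i = 0.0100833, n = 84.
FV = PV·(1+i)^n = 79,500 × 2.322765 = 184,659.8013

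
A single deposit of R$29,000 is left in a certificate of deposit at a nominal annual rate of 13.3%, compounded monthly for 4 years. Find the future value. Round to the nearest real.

With 12 periods per year: i = 0.0110833, n = 48.
FV = 29,000 × (1 + 0.0110833)^48 = 49,223.4073

R$49,223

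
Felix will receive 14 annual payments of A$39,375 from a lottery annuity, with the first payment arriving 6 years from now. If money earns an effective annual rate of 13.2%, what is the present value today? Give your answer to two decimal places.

PV at t=5 (ordinary 14-year annuity): 39375 × a(14|0.132) = 39375 × 6.240466 = 245,718.3507
PV₀ = 245,718.3507 / (1+0.132)^5 = 245,718.3507 / 1.858798 = 132,192.0865

A$132,192.09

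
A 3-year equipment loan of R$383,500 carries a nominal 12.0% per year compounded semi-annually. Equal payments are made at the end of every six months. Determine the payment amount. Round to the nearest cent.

R$77,989.57

i = 0.12/2 = 0.06 per half-year; n = 3·2 = 6.
Annuity-PV factor = 4.917324; PMT = 383500 / 4.917324 = 77,989.5680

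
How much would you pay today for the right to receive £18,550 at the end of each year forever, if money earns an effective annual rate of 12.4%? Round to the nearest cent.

PV = PMT / i = 18550 / 0.124 = 149,596.7742

£149,596.77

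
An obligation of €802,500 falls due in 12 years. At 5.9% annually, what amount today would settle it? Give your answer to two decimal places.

€403,360.64

Discount factor = (1+0.059)^(−12) = 0.502630; PV = 802,500 × 0.502630 = 403,360.6422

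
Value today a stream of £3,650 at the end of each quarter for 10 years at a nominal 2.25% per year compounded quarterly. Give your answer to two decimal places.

With 4 periods per year: i = 0.005625, n = 40.
PV = PMT · [1 − (1+i)^(−n)] / i = 3650 · 35.729813 = 130,413.8176

£130,413.82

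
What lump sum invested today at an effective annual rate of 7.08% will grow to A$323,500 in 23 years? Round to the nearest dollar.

A$67,078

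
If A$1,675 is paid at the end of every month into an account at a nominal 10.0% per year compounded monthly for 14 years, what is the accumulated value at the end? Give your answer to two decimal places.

A$609,380.41

With 12 periods per year: i = 0.00833333, n = 168.
FV = 1675 × [(1+0.00833333)^168 − 1] / 0.00833333 = 1675 × 363.809201 = 609,380.4112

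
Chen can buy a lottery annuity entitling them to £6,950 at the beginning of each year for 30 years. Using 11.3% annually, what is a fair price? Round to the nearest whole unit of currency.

PV = PMT · [1 − (1+i)^(−n)] / i × (1+i) = 6950 · 9.452767 = 65,696.7275
Payments are at the start of each period, so multiply by (1+i).

£65,697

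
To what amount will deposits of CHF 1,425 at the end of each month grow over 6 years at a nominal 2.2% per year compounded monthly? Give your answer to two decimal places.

CHF 109,572.46

i = 0.022/12 = 0.00183333 per month; n = 6·12 = 72.
FV = PMT · [(1+i)^n − 1] / i = 1425 · 76.892957 = 109,572.4644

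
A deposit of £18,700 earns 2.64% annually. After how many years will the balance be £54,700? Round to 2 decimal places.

(1+i)^n = 54700/18700 = 2.92513, so n = ln 2.92513 / ln 1.0264 = 41.1912 years

41.19 years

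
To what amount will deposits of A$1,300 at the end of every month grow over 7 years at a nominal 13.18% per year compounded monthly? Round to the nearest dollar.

Periodic rate i = 0.1318/12 = 0.0109833; n = 7 × 12 = 84 periods.
FV = PMT · [(1+i)^n − 1] / i = 1300 · 136.861974 = 177,920.5658

A$177,921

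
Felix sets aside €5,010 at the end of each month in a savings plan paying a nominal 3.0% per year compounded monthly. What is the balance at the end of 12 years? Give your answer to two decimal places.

Periodic rate i = 0.03/12 = 0.0025; n = 12 × 12 = 144 periods.
FV = PMT · [(1+i)^n − 1] / i = 5010 · 173.074254 = 867,102.0104

€867,102.01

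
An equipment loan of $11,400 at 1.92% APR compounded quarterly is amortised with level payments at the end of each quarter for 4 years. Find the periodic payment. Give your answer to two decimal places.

With 4 periods per year: i = 0.0048, n = 16.
PMT = 11400 / ( [1 − (1+0.0048)^(−16)] / 0.0048 ) = 11400 / 15.365580 = 741.9180

$741.92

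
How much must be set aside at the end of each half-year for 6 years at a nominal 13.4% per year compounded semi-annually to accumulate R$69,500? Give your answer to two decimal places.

R$3,954.31

i = 0.134/2 = 0.067 per half-year; n = 6·2 = 12.
FV-annuity factor = 17.575740; PMT = 69500 / 17.575740 = 3,954.3144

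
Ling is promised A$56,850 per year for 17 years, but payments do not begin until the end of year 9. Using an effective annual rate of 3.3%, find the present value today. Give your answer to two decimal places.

Value one period before first payment (t=8): 56850 × [1 − (1+0.033)^(−17)] / 0.033 = 56850 × 12.853626 = 730,728.6634
Discount back 8 years: 730,728.6634 × (1+0.033)^(−8) = 730,728.6634 × 0.771254 = 563,577.4025

A$563,577.40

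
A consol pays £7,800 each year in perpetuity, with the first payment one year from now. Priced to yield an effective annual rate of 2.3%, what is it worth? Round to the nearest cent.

£339,130.43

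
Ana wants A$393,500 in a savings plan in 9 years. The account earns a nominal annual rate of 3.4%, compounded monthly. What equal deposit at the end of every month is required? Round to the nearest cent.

With 12 periods per year: i = 0.00283333, n = 108.
FV-annuity factor = 126.139362; PMT = 393500 / 126.139362 = 3,119.5655

A$3,119.57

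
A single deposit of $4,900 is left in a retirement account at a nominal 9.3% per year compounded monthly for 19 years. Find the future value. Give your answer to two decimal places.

i = 0.093/12 = 0.00775 per month; n = 19·12 = 228.
4,900 × (1+0.00775)^228 = 4,900 × 5.813531 = 28,486.2995

$28,486.30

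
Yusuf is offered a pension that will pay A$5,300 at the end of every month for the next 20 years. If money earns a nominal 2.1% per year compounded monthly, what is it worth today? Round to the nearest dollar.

Periodic rate i = 0.021/12 = 0.00175; n = 20 × 12 = 240 periods.
PV = PMT · [1 − (1+i)^(−n)] / i = 5300 · 195.835401 = 1,037,927.6277

A$1,037,928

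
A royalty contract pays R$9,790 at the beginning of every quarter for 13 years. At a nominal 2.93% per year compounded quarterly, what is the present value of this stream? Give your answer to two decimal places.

Periodic rate i = 0.0293/4 = 0.007325; n = 13 × 4 = 52 periods.
Annuity factor a(52|0.007325) × (1+i) = 43.429061; PV = 9790 × 43.429061 = 425,170.5024
(annuity-due: payments at period start, so ×(1+i).)

R$425,170.50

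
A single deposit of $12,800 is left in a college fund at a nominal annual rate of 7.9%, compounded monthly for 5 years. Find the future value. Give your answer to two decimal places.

$18,975.54

With 12 periods per year: i = 0.00658333, n = 60.
FV = PV·(1+i)^n = 12,800 × 1.482464 = 18,975.5373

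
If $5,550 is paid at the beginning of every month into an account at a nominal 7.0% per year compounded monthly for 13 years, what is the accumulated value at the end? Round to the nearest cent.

$1,414,187.46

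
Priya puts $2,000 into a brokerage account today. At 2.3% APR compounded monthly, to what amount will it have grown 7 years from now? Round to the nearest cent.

$2,349.01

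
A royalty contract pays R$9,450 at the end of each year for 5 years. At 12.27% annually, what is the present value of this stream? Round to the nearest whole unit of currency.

PV = PMT · [1 − (1+i)^(−n)] / i = 9450 · 3.580794 = 33,838.5074

R$33,839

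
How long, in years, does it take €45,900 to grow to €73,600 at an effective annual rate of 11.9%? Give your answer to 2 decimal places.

4.20 years

(1+i)^n = 73600/45900 = 1.60349, so n = ln 1.60349 / ln 1.119 = 4.1996 years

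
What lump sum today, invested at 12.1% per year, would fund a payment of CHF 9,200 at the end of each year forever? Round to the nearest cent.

PV = C/r = 9200/0.121 = 76,033.0579

CHF 76,033.06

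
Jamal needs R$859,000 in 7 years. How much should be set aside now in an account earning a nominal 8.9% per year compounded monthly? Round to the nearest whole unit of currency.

R$461,770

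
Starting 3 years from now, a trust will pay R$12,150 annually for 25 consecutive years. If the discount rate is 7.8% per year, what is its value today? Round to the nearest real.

Value one period before first payment (t=2): 12150 × [1 − (1+0.078)^(−25)] / 0.078 = 12150 × 10.859699 = 131,945.3419
PV₀ = 131,945.3419 / (1+0.078)^2 = 131,945.3419 / 1.162084 = 113,542.0003

R$113,542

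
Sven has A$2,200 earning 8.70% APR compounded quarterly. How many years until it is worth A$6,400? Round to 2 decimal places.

Periodic rate i = 0.087/4 = 0.02175.
n = ln(6400/2200) / ln(1+0.02175) = ln(2.90909) / 0.021517 = 49.6281 quarters
= 49.6281/4 years

12.41 years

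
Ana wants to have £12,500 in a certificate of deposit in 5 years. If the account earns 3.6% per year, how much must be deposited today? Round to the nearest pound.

PV = 12,500 / (1 + 0.036)^5 = 12,500 / 1.193435 = 10,473.9678

£10,474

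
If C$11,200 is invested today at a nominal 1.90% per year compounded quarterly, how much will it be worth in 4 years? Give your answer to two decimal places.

With 4 periods per year: i = 0.00475, n = 16.
11,200 × (1+0.00475)^16 = 11,200 × 1.078768 = 12,082.2067

C$12,082.21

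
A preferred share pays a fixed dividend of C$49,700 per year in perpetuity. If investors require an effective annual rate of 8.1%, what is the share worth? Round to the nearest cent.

C$613,580.25

PV = PMT / i = 49700 / 0.081 = 613,580.2469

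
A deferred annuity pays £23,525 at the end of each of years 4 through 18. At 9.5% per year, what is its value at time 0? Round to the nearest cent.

PV at t=3 (ordinary 15-year annuity): 23525 × a(15|0.095) = 23525 × 7.828175 = 184,157.8169
PV₀ = 184,157.8169 / (1+0.095)^3 = 184,157.8169 / 1.312932 = 140,264.5105

£140,264.51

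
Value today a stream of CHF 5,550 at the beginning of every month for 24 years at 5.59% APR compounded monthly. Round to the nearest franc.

CHF 883,068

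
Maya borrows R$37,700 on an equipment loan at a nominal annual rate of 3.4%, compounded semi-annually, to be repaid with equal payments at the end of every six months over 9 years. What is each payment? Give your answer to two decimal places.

R$2,448.83

With 2 periods per year: i = 0.017, n = 18.
PMT = 37700 / ( [1 − (1+0.017)^(−18)] / 0.017 ) = 37700 / 15.395120 = 2,448.8280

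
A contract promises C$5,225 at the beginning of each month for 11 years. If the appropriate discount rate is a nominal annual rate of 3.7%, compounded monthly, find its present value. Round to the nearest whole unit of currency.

With 12 periods per year: i = 0.00308333, n = 132.
PV = 5225 × [1 − (1+0.00308333)^(−132)] / 0.00308333 × (1+i) = 5225 × 108.638438 = 567,635.8376
(Beginning-of-period payments → annuity-due factor ×(1+i).)

C$567,636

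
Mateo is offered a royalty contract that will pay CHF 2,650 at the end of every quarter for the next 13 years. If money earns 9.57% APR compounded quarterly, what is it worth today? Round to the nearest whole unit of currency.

With 4 periods per year: i = 0.023925, n = 52.
PV = 2650 × [1 − (1+0.023925)^(−52)] / 0.023925 = 2650 × 29.573534 = 78,369.8658

CHF 78,370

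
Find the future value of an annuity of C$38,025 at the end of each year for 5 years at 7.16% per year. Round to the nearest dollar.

Accumulation factor s(5|0.0716) = 5.769127; FV = 38025 × 5.769127 = 219,371.0614

C$219,371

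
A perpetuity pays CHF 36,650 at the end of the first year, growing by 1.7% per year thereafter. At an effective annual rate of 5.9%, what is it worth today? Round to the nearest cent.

CHF 872,619.05

PV = PMT / (i − g) = 36650 / (0.059 − 0.017) = 36650 / 0.042000 = 872,619.0476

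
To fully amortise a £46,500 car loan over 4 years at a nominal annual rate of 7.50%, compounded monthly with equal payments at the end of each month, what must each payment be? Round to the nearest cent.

i = 0.075/12 = 0.00625 per month; n = 4·12 = 48.
Annuity-PV factor = 41.358371; PMT = 46500 / 41.358371 = 1,124.3189

£1,124.32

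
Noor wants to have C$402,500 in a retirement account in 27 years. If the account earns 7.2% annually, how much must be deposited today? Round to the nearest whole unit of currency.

C$61,590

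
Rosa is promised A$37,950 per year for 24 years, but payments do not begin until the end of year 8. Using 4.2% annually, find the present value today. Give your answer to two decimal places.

Value one period before first payment (t=7): 37950 × [1 − (1+0.042)^(−24)] / 0.042 = 37950 × 14.939486 = 566,953.5066
Discount back 7 years: 566,953.5066 × (1+0.042)^(−7) = 566,953.5066 × 0.749766 = 425,082.6829

A$425,082.68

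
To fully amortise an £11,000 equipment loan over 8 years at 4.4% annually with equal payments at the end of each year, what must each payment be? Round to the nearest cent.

£1,660.90

Annuity-PV factor = 6.622918; PMT = 11000 / 6.622918 = 1,660.8994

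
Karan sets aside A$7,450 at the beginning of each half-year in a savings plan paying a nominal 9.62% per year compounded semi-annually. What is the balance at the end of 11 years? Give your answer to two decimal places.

i = 0.0962/2 = 0.0481 per half-year; n = 11·2 = 22.
FV = PMT · [(1+i)^n − 1] / i × (1+i) = 7450 · 39.461589 = 293,988.8371
(Beginning-of-period payments → annuity-due factor ×(1+i).)

A$293,988.84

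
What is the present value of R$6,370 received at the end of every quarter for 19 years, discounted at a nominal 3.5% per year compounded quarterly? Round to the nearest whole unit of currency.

R$352,524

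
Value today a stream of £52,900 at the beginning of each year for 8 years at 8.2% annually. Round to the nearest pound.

PV = 52900 × [1 − (1+0.082)^(−8)] / 0.082 × (1+i) = 52900 × 6.170947 = 326,443.0944
(annuity-due: payments at period start, so ×(1+i).)

£326,443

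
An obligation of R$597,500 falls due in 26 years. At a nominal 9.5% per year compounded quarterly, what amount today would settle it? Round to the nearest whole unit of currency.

R$52,020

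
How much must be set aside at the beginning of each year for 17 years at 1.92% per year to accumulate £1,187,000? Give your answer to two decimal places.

£58,584.64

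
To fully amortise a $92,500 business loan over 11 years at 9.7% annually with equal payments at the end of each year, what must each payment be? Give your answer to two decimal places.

Annuity-PV factor = 6.585744; PMT = 92500 / 6.585744 = 14,045.4897

$14,045.49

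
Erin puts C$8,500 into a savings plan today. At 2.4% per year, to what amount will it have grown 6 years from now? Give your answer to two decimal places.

C$9,799.83

8,500 × (1+0.024)^6 = 8,500 × 1.152922 = 9,799.8328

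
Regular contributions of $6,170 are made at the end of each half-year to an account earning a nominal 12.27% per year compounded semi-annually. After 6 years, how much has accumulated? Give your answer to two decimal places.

Periodic rate i = 0.1227/2 = 0.06135; n = 6 × 2 = 12 periods.
FV = PMT · [(1+i)^n − 1] / i = 6170 · 17.003508 = 104,911.6466

$104,911.65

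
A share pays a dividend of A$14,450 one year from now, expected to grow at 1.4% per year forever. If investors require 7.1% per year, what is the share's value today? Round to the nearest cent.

PV = D₁/(r − g) = 14450/(0.071 − 0.014) = 253,508.7719

A$253,508.77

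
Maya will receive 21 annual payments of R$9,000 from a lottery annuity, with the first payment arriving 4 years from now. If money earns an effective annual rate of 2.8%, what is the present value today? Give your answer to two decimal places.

PV at t=3 (ordinary 21-year annuity): 9000 × a(21|0.028) = 9000 × 15.716286 = 141,446.5728
Discount back 3 years: 141,446.5728 × (1+0.028)^(−3) = 141,446.5728 × 0.920493 = 130,200.6298

R$130,200.63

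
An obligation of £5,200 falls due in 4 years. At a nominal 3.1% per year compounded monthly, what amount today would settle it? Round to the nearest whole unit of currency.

£4,594

With 12 periods per year: i = 0.00258333, n = 48.
Discount factor = (1+0.00258333)^(−48) = 0.883521; PV = 5,200 × 0.883521 = 4,594.3097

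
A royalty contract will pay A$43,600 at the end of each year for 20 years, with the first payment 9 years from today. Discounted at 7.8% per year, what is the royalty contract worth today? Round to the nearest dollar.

A$238,264

Value one period before first payment (t=8): 43600 × [1 − (1+0.078)^(−20)] / 0.078 = 43600 × 9.966012 = 434,518.1209
PV₀ = 434,518.1209 / (1+0.078)^8 = 434,518.1209 / 1.823686 = 238,263.6584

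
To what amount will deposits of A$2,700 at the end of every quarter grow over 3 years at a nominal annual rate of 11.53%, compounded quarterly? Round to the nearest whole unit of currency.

A$38,064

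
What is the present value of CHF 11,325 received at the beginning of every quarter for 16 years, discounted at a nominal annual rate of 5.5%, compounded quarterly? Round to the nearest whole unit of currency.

Periodic rate i = 0.055/4 = 0.01375; n = 16 × 4 = 64 periods.
Annuity factor a(64|0.01375) × (1+i) = 42.962574; PV = 11325 × 42.962574 = 486,551.1501
(Beginning-of-period payments → annuity-due factor ×(1+i).)

CHF 486,551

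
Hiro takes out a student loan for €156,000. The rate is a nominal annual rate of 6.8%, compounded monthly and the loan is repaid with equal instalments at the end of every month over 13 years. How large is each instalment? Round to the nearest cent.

Periodic rate i = 0.068/12 = 0.00566667; n = 13 × 12 = 156 periods.
PMT = 156000 / ( [1 − (1+0.00566667)^(−156)] / 0.00566667 ) = 156000 / 103.383665 = 1,508.9424

€1,508.94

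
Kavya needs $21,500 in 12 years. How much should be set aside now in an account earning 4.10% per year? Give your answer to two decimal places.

PV = 21,500 / (1 + 0.041)^12 = 21,500 / 1.619604 = 13,274.8525

$13,274.85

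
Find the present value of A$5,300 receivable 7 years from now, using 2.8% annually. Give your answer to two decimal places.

A$4,368.42

PV = FV·(1+i)^(−n) = 5,300 × 0.824230 = 4,368.4168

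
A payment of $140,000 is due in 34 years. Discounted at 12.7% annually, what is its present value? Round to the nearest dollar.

PV = FV·(1+i)^(−n) = 140,000 × 0.017163 = 2,402.7849

$2,403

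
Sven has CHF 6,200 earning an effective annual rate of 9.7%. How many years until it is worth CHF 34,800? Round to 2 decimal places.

n = ln(34800/6200) / ln(1+0.097) = ln(5.61290) / 0.092579 = 18.6334 years

18.63 years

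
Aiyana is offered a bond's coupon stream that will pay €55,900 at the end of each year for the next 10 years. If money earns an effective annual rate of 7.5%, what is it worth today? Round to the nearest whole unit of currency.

Annuity factor a(10|0.075) = 6.864081; PV = 55900 × 6.864081 = 383,702.1254

€383,702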